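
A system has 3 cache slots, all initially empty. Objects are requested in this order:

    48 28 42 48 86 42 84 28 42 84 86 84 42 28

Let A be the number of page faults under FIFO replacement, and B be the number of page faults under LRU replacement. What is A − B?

2

Under FIFO: F F F . F . F F F . F F . F → 10 faults.
Under LRU: F F F . F . F F . . F . . F → 8 faults.
A − B = 10 − 8 = 2.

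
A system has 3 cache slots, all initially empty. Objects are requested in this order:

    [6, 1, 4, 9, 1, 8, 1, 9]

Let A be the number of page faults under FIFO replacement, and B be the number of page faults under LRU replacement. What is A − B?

Under FIFO: F F F F . F F . → 6 faults.
Under LRU: F F F F . F . . → 5 faults.
A − B = 6 − 5 = 1.

1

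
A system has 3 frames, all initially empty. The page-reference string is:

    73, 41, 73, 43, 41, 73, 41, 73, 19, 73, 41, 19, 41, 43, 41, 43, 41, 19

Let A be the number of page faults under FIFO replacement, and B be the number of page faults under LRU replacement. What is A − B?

3

Under FIFO: F F . F . . . . F F F . . F . . . F → 8 faults.
Under LRU: F F . F . . . . F . . . . F . . . . → 5 faults.
A − B = 8 − 5 = 3.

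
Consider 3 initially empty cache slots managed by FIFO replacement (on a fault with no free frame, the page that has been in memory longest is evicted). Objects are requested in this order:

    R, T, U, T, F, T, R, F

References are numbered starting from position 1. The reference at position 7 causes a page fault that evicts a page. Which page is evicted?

T

pos 1: R -> fault, frames (R)
pos 2: T -> fault, frames (R T)
pos 3: U -> fault, frames (R T U)
pos 4: T -> hit
pos 5: F -> fault, evict R, frames (T U F)
pos 6: T -> hit
pos 7: R -> fault, evict T, frames (U F R)
At position 7, page T is evicted.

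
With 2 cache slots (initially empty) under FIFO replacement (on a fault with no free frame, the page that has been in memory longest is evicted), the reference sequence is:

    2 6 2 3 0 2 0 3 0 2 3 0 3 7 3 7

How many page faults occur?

2: miss, frames (2)
6: miss, frames (2 6)
2: hit
3: miss, evict 2, frames (6 3)
0: miss, evict 6, frames (3 0)
2: miss, evict 3, frames (0 2)
0: hit
3: miss, evict 0, frames (2 3)
0: miss, evict 2, frames (3 0)
2: miss, evict 3, frames (0 2)
3: miss, evict 0, frames (2 3)
0: miss, evict 2, frames (3 0)
3: hit
7: miss, evict 3, frames (0 7)
3: miss, evict 0, frames (7 3)
7: hit
Page faults: 12.

12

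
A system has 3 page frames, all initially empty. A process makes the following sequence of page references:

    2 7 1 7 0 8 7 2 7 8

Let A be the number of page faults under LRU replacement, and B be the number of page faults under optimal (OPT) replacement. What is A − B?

1

Under LRU: F F F . F F . F . . → 6 faults.
Under OPT: F F F . F F . . . . → 5 faults.
A − B = 6 − 5 = 1.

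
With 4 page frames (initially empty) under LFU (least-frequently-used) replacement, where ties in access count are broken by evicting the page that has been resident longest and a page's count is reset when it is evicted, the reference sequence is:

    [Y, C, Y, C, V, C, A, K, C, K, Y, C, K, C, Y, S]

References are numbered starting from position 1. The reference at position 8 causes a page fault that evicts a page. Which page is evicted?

V

pos 1: Y: fault, frames (Y)
pos 2: C: fault, frames (Y C)
pos 3: Y: hit
pos 4: C: hit
pos 5: V: fault, frames (Y C V)
pos 6: C: hit
pos 7: A: fault, frames (Y C V A)
pos 8: K: fault, evict V, frames (Y C A K)
At position 8, page V is evicted.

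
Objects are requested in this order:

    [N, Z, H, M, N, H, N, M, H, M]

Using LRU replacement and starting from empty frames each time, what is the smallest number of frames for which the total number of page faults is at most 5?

3

f=1: 10 faults
f=2: 8 faults
f=3: 5 faults
f=4: 4 faults
Smallest f with faults ≤ 5 is 3.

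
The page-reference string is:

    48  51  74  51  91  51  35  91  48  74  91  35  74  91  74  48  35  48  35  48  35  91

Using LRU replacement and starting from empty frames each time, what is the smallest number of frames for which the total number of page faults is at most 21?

f=1: 22 faults
f=2: 15 faults
f=3: 11 faults
f=4: 7 faults
f=5: 5 faults
Smallest f with faults ≤ 21 is 2.

2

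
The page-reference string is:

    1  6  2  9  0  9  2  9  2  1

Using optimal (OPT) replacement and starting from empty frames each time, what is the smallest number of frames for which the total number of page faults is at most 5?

4

f=1: 10 faults
f=2: 7 faults
f=3: 6 faults
f=4: 5 faults
f=5: 5 faults
Smallest f with faults ≤ 5 is 4.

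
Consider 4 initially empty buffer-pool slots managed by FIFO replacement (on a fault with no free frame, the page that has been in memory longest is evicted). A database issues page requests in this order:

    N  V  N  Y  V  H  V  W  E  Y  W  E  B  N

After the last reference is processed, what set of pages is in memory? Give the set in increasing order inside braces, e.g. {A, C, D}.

{B, E, N, W}

N: miss, frames {N}
V: miss, frames {N,V}
N: hit
Y: miss, frames {N,V,Y}
V: hit
H: miss, frames {N,V,Y,H}
V: hit
W: miss, evict N, frames {V,Y,H,W}
E: miss, evict V, frames {Y,H,W,E}
Y: hit
W: hit
E: hit
B: miss, evict Y, frames {H,W,E,B}
N: miss, evict H, frames {W,E,B,N}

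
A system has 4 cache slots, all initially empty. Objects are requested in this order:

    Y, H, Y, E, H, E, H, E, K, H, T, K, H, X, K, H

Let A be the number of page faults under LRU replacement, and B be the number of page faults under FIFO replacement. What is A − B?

-1

Under LRU: F F . F . . . . F . F . . F . . → 6 faults.
Under FIFO: F F . F . . . . F . F . . F . F → 7 faults.
A − B = 6 − 7 = -1.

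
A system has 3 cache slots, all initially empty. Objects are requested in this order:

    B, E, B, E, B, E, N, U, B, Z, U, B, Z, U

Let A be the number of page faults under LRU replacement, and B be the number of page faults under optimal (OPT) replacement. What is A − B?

1

Under LRU: F F . . . . F F F F . . . . → 6 faults.
Under OPT: F F . . . . F F . F . . . . → 5 faults.
A − B = 6 − 5 = 1.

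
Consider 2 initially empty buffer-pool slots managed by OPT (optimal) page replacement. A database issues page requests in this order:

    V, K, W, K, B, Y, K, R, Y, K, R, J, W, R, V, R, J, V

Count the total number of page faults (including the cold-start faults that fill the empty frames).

V → fault, frames (V)
K → fault, frames (V K)
W → fault, evict V, frames (K W)
K → hit
B → fault, evict W, frames (K B)
Y → fault, evict B, frames (K Y)
K → hit
R → fault, evict K, frames (Y R)
Y → hit
K → fault, evict Y, frames (R K)
R → hit
J → fault, evict K, frames (R J)
W → fault, evict J, frames (R W)
R → hit
V → fault, evict W, frames (R V)
R → hit
J → fault, evict R, frames (V J)
V → hit
Page faults: 11.

11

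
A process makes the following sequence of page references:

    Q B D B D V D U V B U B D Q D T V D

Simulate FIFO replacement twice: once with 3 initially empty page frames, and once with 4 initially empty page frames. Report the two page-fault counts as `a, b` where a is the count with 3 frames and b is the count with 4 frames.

3 frames: F F F . . F . F . F . . F F . F F F → 11 faults.
4 frames: F F F . . F . F . . . . . F . F . F → 8 faults.
8 < 11: adding a frame reduced faults, as is typical.

11, 8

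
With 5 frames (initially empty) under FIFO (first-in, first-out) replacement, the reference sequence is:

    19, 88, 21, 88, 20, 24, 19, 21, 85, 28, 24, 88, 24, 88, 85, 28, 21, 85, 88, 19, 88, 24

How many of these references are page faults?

19: miss, frames {19}
88: miss, frames {19,88}
21: miss, frames {19,88,21}
88: hit
20: miss, frames {19,88,21,20}
24: miss, frames {19,88,21,20,24}
19: hit
21: hit
85: miss, evict 19, frames {88,21,20,24,85}
28: miss, evict 88, frames {21,20,24,85,28}
24: hit
88: miss, evict 21, frames {20,24,85,28,88}
24: hit
88: hit
85: hit
28: hit
21: miss, evict 20, frames {24,85,28,88,21}
85: hit
88: hit
19: miss, evict 24, frames {85,28,88,21,19}
88: hit
24: miss, evict 85, frames {28,88,21,19,24}
Page faults: 11.

11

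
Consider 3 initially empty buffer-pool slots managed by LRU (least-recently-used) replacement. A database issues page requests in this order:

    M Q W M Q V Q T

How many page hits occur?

M -> miss, frames {M}
Q -> miss, frames {M,Q}
W -> miss, frames {M,Q,W}
M -> hit
Q -> hit
V -> miss, evict W, frames {M,Q,V}
Q -> hit
T -> miss, evict M, frames {V,Q,T}
Hits: 3.

3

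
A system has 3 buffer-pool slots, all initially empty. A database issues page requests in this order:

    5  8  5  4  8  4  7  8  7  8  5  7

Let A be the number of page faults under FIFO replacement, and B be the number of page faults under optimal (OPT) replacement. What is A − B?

1

Under FIFO: F F . F . . F . . . F . → 5 faults.
Under OPT: F F . F . . F . . . . . → 4 faults.
A − B = 5 − 4 = 1.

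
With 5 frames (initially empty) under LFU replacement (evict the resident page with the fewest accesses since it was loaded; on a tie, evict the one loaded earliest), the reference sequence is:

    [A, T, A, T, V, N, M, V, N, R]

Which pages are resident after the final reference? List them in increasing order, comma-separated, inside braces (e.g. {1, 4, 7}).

A: fault, frames {A}
T: fault, frames {A,T}
A: hit
T: hit
V: fault, frames {A,T,V}
N: fault, frames {A,T,V,N}
M: fault, frames {A,T,V,N,M}
V: hit
N: hit
R: fault, evict M, frames {A,T,V,N,R}

{A, N, R, T, V}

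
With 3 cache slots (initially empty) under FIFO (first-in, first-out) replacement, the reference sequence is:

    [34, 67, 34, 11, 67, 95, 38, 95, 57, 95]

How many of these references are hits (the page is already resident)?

34 -> miss, frames [34]
67 -> miss, frames [34, 67]
34 -> hit
11 -> miss, frames [34, 67, 11]
67 -> hit
95 -> miss, evict 34, frames [67, 11, 95]
38 -> miss, evict 67, frames [11, 95, 38]
95 -> hit
57 -> miss, evict 11, frames [95, 38, 57]
95 -> hit
Hits: 4.

4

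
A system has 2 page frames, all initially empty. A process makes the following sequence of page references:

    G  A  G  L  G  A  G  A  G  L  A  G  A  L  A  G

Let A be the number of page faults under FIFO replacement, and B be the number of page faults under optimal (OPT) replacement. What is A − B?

2

Under FIFO: F F . F F F . . . F . F F F . F → 10 faults.
Under OPT: F F . F . F . . . F . F . F . F → 8 faults.
A − B = 10 − 8 = 2.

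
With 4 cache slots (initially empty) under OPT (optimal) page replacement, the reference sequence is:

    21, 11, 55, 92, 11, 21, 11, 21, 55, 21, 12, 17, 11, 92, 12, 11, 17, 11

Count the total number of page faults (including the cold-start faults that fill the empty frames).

6

21 -> fault, frames (21)
11 -> fault, frames (21 11)
55 -> fault, frames (21 11 55)
92 -> fault, frames (21 11 55 92)
11 -> hit
21 -> hit
11 -> hit
21 -> hit
55 -> hit
21 -> hit
12 -> fault, evict 55, frames (21 11 92 12)
17 -> fault, evict 21, frames (11 92 12 17)
11 -> hit
92 -> hit
12 -> hit
11 -> hit
17 -> hit
11 -> hit
Page faults: 6.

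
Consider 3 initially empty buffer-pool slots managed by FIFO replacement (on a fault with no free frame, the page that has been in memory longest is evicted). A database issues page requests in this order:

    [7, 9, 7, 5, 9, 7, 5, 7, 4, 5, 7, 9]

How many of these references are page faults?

7 → miss, frames (7)
9 → miss, frames (7 9)
7 → hit
5 → miss, frames (7 9 5)
9 → hit
7 → hit
5 → hit
7 → hit
4 → miss, evict 7, frames (9 5 4)
5 → hit
7 → miss, evict 9, frames (5 4 7)
9 → miss, evict 5, frames (4 7 9)
Page faults: 6.

6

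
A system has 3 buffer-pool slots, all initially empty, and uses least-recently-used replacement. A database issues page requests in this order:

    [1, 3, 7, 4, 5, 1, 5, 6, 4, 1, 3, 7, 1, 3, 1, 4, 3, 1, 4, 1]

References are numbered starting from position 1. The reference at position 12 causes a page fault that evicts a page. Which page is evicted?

4

pos 1: 1 -> fault, frames (1)
pos 2: 3 -> fault, frames (1 3)
pos 3: 7 -> fault, frames (1 3 7)
pos 4: 4 -> fault, evict 1, frames (3 7 4)
pos 5: 5 -> fault, evict 3, frames (7 4 5)
pos 6: 1 -> fault, evict 7, frames (4 5 1)
pos 7: 5 -> hit
pos 8: 6 -> fault, evict 4, frames (1 5 6)
pos 9: 4 -> fault, evict 1, frames (5 6 4)
pos 10: 1 -> fault, evict 5, frames (6 4 1)
pos 11: 3 -> fault, evict 6, frames (4 1 3)
pos 12: 7 -> fault, evict 4, frames (1 3 7)
At position 12, page 4 is evicted.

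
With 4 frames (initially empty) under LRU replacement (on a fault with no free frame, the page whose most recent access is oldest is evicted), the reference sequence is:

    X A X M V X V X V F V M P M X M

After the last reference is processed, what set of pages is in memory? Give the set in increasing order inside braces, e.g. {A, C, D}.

{M, P, V, X}

X: fault, frames {X}
A: fault, frames {X,A}
X: hit
M: fault, frames {A,X,M}
V: fault, frames {A,X,M,V}
X: hit
V: hit
X: hit
V: hit
F: fault, evict A, frames {M,X,V,F}
V: hit
M: hit
P: fault, evict X, frames {F,V,M,P}
M: hit
X: fault, evict F, frames {V,P,M,X}
M: hit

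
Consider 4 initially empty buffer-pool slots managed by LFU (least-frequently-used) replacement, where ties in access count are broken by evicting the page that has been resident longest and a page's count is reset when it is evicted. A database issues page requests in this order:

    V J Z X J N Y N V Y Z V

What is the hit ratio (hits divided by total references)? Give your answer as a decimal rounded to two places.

V -> fault, frames (V)
J -> fault, frames (V J)
Z -> fault, frames (V J Z)
X -> fault, frames (V J Z X)
J -> hit
N -> fault, evict V, frames (J Z X N)
Y -> fault, evict Z, frames (J X N Y)
N -> hit
V -> fault, evict X, frames (J N Y V)
Y -> hit
Z -> fault, evict V, frames (J N Y Z)
V -> fault, evict Z, frames (J N Y V)
Hits: 3 of 12 references → 3/12 = 0.2500.

0.25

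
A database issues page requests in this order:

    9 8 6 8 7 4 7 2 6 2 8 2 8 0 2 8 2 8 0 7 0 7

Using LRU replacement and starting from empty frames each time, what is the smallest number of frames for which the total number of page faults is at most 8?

f=1: 22 faults
f=2: 13 faults
f=3: 10 faults
f=4: 10 faults
f=5: 7 faults
f=6: 7 faults
f=7: 7 faults
Smallest f with faults ≤ 8 is 5.

5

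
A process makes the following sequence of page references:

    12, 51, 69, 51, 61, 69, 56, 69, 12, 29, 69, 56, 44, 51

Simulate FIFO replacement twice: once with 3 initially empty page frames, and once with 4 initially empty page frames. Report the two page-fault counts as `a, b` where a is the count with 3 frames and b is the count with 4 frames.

11, 10

3 frames: F F F . F . F . F F F F F F → 11 faults.
4 frames: F F F . F . F . F F F . F F → 10 faults.
10 < 11: adding a frame reduced faults, as is typical.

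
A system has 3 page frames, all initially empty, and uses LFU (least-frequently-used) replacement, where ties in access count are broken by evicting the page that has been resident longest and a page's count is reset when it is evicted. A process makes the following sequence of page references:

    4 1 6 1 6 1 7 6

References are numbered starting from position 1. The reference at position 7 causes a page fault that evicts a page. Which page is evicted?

4

pos 1: 4 → fault, frames {4}
pos 2: 1 → fault, frames {4,1}
pos 3: 6 → fault, frames {4,1,6}
pos 4: 1 → hit
pos 5: 6 → hit
pos 6: 1 → hit
pos 7: 7 → fault, evict 4, frames {1,6,7}
At position 7, page 4 is evicted.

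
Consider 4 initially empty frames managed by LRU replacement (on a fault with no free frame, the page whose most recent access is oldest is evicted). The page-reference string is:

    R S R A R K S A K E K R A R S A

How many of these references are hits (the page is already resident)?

9

R: miss, frames (R)
S: miss, frames (R S)
R: hit
A: miss, frames (S R A)
R: hit
K: miss, frames (S A R K)
S: hit
A: hit
K: hit
E: miss, evict R, frames (S A K E)
K: hit
R: miss, evict S, frames (A E K R)
A: hit
R: hit
S: miss, evict E, frames (K A R S)
A: hit
Hits: 9.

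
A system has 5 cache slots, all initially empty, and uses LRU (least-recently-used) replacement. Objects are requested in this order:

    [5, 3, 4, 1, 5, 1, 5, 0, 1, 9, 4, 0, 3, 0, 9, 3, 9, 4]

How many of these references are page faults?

5: fault, frames (5)
3: fault, frames (5 3)
4: fault, frames (5 3 4)
1: fault, frames (5 3 4 1)
5: hit
1: hit
5: hit
0: fault, frames (3 4 1 5 0)
1: hit
9: fault, evict 3, frames (4 5 0 1 9)
4: hit
0: hit
3: fault, evict 5, frames (1 9 4 0 3)
0: hit
9: hit
3: hit
9: hit
4: hit
Page faults: 7.

7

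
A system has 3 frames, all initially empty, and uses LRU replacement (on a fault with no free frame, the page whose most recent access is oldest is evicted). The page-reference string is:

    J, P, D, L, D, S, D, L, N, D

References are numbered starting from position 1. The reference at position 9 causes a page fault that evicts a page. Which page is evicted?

pos 1: J → miss, frames (J)
pos 2: P → miss, frames (J P)
pos 3: D → miss, frames (J P D)
pos 4: L → miss, evict J, frames (P D L)
pos 5: D → hit
pos 6: S → miss, evict P, frames (L D S)
pos 7: D → hit
pos 8: L → hit
pos 9: N → miss, evict S, frames (D L N)
At position 9, page S is evicted.

S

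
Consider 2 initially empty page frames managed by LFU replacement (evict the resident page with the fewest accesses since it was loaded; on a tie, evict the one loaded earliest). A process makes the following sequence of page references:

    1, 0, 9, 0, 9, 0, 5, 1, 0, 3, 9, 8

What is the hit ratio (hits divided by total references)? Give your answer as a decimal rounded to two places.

1 -> fault, frames (1)
0 -> fault, frames (1 0)
9 -> fault, evict 1, frames (0 9)
0 -> hit
9 -> hit
0 -> hit
5 -> fault, evict 9, frames (0 5)
1 -> fault, evict 5, frames (0 1)
0 -> hit
3 -> fault, evict 1, frames (0 3)
9 -> fault, evict 3, frames (0 9)
8 -> fault, evict 9, frames (0 8)
Hits: 4 of 12 references → 4/12 = 0.3333.

0.33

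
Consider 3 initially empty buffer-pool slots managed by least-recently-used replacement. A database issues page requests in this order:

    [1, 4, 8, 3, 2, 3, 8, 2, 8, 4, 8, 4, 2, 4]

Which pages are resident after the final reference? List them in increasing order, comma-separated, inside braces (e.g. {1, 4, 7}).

{2, 4, 8}

1 → fault, frames {1}
4 → fault, frames {1,4}
8 → fault, frames {1,4,8}
3 → fault, evict 1, frames {4,8,3}
2 → fault, evict 4, frames {8,3,2}
3 → hit
8 → hit
2 → hit
8 → hit
4 → fault, evict 3, frames {2,8,4}
8 → hit
4 → hit
2 → hit
4 → hit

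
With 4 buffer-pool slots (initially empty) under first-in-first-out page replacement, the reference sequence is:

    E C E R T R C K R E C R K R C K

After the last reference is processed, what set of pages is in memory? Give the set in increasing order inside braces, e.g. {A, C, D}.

E: fault, frames [E]
C: fault, frames [E, C]
E: hit
R: fault, frames [E, C, R]
T: fault, frames [E, C, R, T]
R: hit
C: hit
K: fault, evict E, frames [C, R, T, K]
R: hit
E: fault, evict C, frames [R, T, K, E]
C: fault, evict R, frames [T, K, E, C]
R: fault, evict T, frames [K, E, C, R]
K: hit
R: hit
C: hit
K: hit

{C, E, K, R}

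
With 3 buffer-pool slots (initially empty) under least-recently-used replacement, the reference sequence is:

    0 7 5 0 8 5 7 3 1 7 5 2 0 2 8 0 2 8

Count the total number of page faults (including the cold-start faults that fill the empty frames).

0: fault, frames {0}
7: fault, frames {0,7}
5: fault, frames {0,7,5}
0: hit
8: fault, evict 7, frames {5,0,8}
5: hit
7: fault, evict 0, frames {8,5,7}
3: fault, evict 8, frames {5,7,3}
1: fault, evict 5, frames {7,3,1}
7: hit
5: fault, evict 3, frames {1,7,5}
2: fault, evict 1, frames {7,5,2}
0: fault, evict 7, frames {5,2,0}
2: hit
8: fault, evict 5, frames {0,2,8}
0: hit
2: hit
8: hit
Page faults: 11.

11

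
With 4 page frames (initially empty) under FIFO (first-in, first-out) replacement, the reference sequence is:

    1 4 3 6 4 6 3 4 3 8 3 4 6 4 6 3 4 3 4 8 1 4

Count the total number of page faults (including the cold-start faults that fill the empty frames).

1 → fault, frames (1)
4 → fault, frames (1 4)
3 → fault, frames (1 4 3)
6 → fault, frames (1 4 3 6)
4 → hit
6 → hit
3 → hit
4 → hit
3 → hit
8 → fault, evict 1, frames (4 3 6 8)
3 → hit
4 → hit
6 → hit
4 → hit
6 → hit
3 → hit
4 → hit
3 → hit
4 → hit
8 → hit
1 → fault, evict 4, frames (3 6 8 1)
4 → fault, evict 3, frames (6 8 1 4)
Page faults: 7.

7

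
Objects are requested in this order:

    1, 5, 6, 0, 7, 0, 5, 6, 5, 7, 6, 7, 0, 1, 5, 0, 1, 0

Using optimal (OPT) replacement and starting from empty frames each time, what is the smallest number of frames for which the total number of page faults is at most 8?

f=1: 18 faults
f=2: 12 faults
f=3: 8 faults
f=4: 6 faults
f=5: 5 faults
Smallest f with faults ≤ 8 is 3.

3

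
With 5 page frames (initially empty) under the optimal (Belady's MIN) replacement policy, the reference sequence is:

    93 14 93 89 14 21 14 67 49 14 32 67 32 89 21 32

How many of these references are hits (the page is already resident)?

93: miss, frames (93)
14: miss, frames (93 14)
93: hit
89: miss, frames (93 14 89)
14: hit
21: miss, frames (93 14 89 21)
14: hit
67: miss, frames (93 14 89 21 67)
49: miss, evict 93, frames (14 89 21 67 49)
14: hit
32: miss, evict 49, frames (14 89 21 67 32)
67: hit
32: hit
89: hit
21: hit
32: hit
Hits: 9.

9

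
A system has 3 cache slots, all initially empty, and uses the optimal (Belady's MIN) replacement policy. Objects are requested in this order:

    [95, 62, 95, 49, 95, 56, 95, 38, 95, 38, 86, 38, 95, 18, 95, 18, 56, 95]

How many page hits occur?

10

95 → fault, frames [95]
62 → fault, frames [95, 62]
95 → hit
49 → fault, frames [95, 62, 49]
95 → hit
56 → fault, evict 49, frames [95, 62, 56]
95 → hit
38 → fault, evict 62, frames [95, 56, 38]
95 → hit
38 → hit
86 → fault, evict 56, frames [95, 38, 86]
38 → hit
95 → hit
18 → fault, evict 86, frames [95, 38, 18]
95 → hit
18 → hit
56 → fault, evict 18, frames [95, 38, 56]
95 → hit
Hits: 10.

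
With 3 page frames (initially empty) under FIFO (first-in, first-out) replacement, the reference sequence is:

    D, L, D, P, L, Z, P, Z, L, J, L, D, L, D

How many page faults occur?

D: miss, frames (D)
L: miss, frames (D L)
D: hit
P: miss, frames (D L P)
L: hit
Z: miss, evict D, frames (L P Z)
P: hit
Z: hit
L: hit
J: miss, evict L, frames (P Z J)
L: miss, evict P, frames (Z J L)
D: miss, evict Z, frames (J L D)
L: hit
D: hit
Page faults: 7.

7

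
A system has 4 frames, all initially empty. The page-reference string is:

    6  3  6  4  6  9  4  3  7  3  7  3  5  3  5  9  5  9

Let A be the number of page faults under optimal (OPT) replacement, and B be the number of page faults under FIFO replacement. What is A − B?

-1

Under OPT: F F . F . F . . F . . . F . . . . . → 6 faults.
Under FIFO: F F . F . F . . F . . . F F . . . . → 7 faults.
A − B = 6 − 7 = -1.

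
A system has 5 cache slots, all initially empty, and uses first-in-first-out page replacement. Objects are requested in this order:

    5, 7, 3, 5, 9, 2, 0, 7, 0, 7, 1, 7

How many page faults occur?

5: miss, frames {5}
7: miss, frames {5,7}
3: miss, frames {5,7,3}
5: hit
9: miss, frames {5,7,3,9}
2: miss, frames {5,7,3,9,2}
0: miss, evict 5, frames {7,3,9,2,0}
7: hit
0: hit
7: hit
1: miss, evict 7, frames {3,9,2,0,1}
7: miss, evict 3, frames {9,2,0,1,7}
Page faults: 8.

8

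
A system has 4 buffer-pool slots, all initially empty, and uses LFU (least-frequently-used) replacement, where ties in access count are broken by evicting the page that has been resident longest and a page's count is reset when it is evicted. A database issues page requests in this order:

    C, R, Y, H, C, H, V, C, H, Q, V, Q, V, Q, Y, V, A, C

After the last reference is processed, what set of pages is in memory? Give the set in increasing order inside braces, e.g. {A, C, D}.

C: fault, frames (C)
R: fault, frames (C R)
Y: fault, frames (C R Y)
H: fault, frames (C R Y H)
C: hit
H: hit
V: fault, evict R, frames (C Y H V)
C: hit
H: hit
Q: fault, evict Y, frames (C H V Q)
V: hit
Q: hit
V: hit
Q: hit
Y: fault, evict C, frames (H V Q Y)
V: hit
A: fault, evict Y, frames (H V Q A)
C: fault, evict A, frames (H V Q C)

{C, H, Q, V}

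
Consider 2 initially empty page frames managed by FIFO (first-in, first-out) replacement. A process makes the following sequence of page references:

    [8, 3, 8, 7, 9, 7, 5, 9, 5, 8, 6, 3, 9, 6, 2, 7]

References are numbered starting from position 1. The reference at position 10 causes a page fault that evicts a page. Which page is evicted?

pos 1: 8 -> miss, frames (8)
pos 2: 3 -> miss, frames (8 3)
pos 3: 8 -> hit
pos 4: 7 -> miss, evict 8, frames (3 7)
pos 5: 9 -> miss, evict 3, frames (7 9)
pos 6: 7 -> hit
pos 7: 5 -> miss, evict 7, frames (9 5)
pos 8: 9 -> hit
pos 9: 5 -> hit
pos 10: 8 -> miss, evict 9, frames (5 8)
At position 10, page 9 is evicted.

9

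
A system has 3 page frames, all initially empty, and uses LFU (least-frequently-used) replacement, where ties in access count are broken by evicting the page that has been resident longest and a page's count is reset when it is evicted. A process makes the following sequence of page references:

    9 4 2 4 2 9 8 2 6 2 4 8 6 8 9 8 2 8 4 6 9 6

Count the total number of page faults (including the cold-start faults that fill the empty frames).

9: miss, frames {9}
4: miss, frames {9,4}
2: miss, frames {9,4,2}
4: hit
2: hit
9: hit
8: miss, evict 9, frames {4,2,8}
2: hit
6: miss, evict 8, frames {4,2,6}
2: hit
4: hit
8: miss, evict 6, frames {4,2,8}
6: miss, evict 8, frames {4,2,6}
8: miss, evict 6, frames {4,2,8}
9: miss, evict 8, frames {4,2,9}
8: miss, evict 9, frames {4,2,8}
2: hit
8: hit
4: hit
6: miss, evict 8, frames {4,2,6}
9: miss, evict 6, frames {4,2,9}
6: miss, evict 9, frames {4,2,6}
Page faults: 13.

13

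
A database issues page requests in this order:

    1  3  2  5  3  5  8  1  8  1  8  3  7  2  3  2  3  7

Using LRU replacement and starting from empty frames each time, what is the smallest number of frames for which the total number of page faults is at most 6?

6

f=1: 18 faults
f=2: 12 faults
f=3: 9 faults
f=4: 8 faults
f=5: 7 faults
f=6: 6 faults
Smallest f with faults ≤ 6 is 6.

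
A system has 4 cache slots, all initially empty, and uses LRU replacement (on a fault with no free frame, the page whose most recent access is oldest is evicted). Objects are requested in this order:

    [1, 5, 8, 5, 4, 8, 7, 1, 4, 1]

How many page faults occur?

6

1 → miss, frames {1}
5 → miss, frames {1,5}
8 → miss, frames {1,5,8}
5 → hit
4 → miss, frames {1,8,5,4}
8 → hit
7 → miss, evict 1, frames {5,4,8,7}
1 → miss, evict 5, frames {4,8,7,1}
4 → hit
1 → hit
Page faults: 6.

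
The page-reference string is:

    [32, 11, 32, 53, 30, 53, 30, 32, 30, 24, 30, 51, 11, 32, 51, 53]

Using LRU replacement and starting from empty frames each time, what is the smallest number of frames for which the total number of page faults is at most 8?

f=1: 16 faults
f=2: 11 faults
f=3: 9 faults
f=4: 9 faults
f=5: 8 faults
f=6: 6 faults
Smallest f with faults ≤ 8 is 5.

5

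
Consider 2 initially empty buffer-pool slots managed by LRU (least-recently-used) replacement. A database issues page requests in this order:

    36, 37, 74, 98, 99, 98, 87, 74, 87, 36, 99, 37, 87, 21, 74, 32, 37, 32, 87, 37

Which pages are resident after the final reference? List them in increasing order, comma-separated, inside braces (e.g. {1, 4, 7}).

36 → miss, frames [36]
37 → miss, frames [36, 37]
74 → miss, evict 36, frames [37, 74]
98 → miss, evict 37, frames [74, 98]
99 → miss, evict 74, frames [98, 99]
98 → hit
87 → miss, evict 99, frames [98, 87]
74 → miss, evict 98, frames [87, 74]
87 → hit
36 → miss, evict 74, frames [87, 36]
99 → miss, evict 87, frames [36, 99]
37 → miss, evict 36, frames [99, 37]
87 → miss, evict 99, frames [37, 87]
21 → miss, evict 37, frames [87, 21]
74 → miss, evict 87, frames [21, 74]
32 → miss, evict 21, frames [74, 32]
37 → miss, evict 74, frames [32, 37]
32 → hit
87 → miss, evict 37, frames [32, 87]
37 → miss, evict 32, frames [87, 37]

{37, 87}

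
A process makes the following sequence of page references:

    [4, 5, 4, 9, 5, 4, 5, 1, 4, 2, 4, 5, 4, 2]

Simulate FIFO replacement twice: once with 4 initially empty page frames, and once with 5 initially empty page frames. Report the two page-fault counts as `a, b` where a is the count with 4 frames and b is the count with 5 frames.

7, 5

4 frames: F F . F . . . F . F F F . . → 7 faults.
5 frames: F F . F . . . F . F . . . . → 5 faults.
5 < 7: adding a frame reduced faults, as is typical.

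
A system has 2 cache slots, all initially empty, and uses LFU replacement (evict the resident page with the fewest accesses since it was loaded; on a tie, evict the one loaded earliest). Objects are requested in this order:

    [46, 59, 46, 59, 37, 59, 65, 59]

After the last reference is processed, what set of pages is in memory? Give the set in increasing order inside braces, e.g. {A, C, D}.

46 → miss, frames [46]
59 → miss, frames [46, 59]
46 → hit
59 → hit
37 → miss, evict 46, frames [59, 37]
59 → hit
65 → miss, evict 37, frames [59, 65]
59 → hit

{59, 65}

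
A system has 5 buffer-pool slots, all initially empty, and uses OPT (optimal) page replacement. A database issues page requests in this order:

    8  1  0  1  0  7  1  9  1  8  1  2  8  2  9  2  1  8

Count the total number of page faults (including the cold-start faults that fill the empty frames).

6

8 → fault, frames {8}
1 → fault, frames {8,1}
0 → fault, frames {8,1,0}
1 → hit
0 → hit
7 → fault, frames {8,1,0,7}
1 → hit
9 → fault, frames {8,1,0,7,9}
1 → hit
8 → hit
1 → hit
2 → fault, evict 7, frames {8,1,0,9,2}
8 → hit
2 → hit
9 → hit
2 → hit
1 → hit
8 → hit
Page faults: 6.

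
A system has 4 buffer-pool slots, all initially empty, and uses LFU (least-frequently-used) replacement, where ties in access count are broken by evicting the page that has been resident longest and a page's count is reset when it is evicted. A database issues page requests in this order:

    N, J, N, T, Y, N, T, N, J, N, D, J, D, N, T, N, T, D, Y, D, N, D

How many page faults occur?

6

N: miss, frames [N]
J: miss, frames [N, J]
N: hit
T: miss, frames [N, J, T]
Y: miss, frames [N, J, T, Y]
N: hit
T: hit
N: hit
J: hit
N: hit
D: miss, evict Y, frames [N, J, T, D]
J: hit
D: hit
N: hit
T: hit
N: hit
T: hit
D: hit
Y: miss, evict J, frames [N, T, D, Y]
D: hit
N: hit
D: hit
Page faults: 6.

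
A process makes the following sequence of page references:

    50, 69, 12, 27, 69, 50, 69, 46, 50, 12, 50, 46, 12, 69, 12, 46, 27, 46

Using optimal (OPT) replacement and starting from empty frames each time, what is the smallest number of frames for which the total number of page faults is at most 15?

f=1: 18 faults
f=2: 11 faults
f=3: 8 faults
f=4: 6 faults
f=5: 5 faults
Smallest f with faults ≤ 15 is 2.

2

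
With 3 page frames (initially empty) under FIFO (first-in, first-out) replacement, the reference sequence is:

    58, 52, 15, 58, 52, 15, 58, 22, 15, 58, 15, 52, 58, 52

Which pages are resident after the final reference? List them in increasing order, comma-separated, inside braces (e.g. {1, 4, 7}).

58 → miss, frames (58)
52 → miss, frames (58 52)
15 → miss, frames (58 52 15)
58 → hit
52 → hit
15 → hit
58 → hit
22 → miss, evict 58, frames (52 15 22)
15 → hit
58 → miss, evict 52, frames (15 22 58)
15 → hit
52 → miss, evict 15, frames (22 58 52)
58 → hit
52 → hit

{22, 52, 58}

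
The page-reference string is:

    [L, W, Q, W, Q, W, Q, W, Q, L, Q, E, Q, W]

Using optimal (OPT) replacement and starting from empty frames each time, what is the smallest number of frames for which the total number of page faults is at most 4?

3

f=1: 14 faults
f=2: 6 faults
f=3: 4 faults
f=4: 4 faults
Smallest f with faults ≤ 4 is 3.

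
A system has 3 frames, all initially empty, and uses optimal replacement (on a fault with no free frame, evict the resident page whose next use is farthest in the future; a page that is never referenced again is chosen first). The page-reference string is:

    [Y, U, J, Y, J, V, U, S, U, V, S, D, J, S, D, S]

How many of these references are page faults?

7

Y → miss, frames [Y]
U → miss, frames [Y, U]
J → miss, frames [Y, U, J]
Y → hit
J → hit
V → miss, evict Y, frames [U, J, V]
U → hit
S → miss, evict J, frames [U, V, S]
U → hit
V → hit
S → hit
D → miss, evict V, frames [U, S, D]
J → miss, evict U, frames [S, D, J]
S → hit
D → hit
S → hit
Page faults: 7.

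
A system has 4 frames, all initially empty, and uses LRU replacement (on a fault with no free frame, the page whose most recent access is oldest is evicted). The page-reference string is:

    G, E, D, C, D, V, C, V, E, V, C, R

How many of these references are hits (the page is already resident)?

G: miss, frames {G}
E: miss, frames {G,E}
D: miss, frames {G,E,D}
C: miss, frames {G,E,D,C}
D: hit
V: miss, evict G, frames {E,C,D,V}
C: hit
V: hit
E: hit
V: hit
C: hit
R: miss, evict D, frames {E,V,C,R}
Hits: 6.

6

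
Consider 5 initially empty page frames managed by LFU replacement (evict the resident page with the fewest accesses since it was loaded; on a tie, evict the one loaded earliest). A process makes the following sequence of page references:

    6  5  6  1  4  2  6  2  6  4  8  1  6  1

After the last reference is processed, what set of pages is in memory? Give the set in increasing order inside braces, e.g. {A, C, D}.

6 -> miss, frames [6]
5 -> miss, frames [6, 5]
6 -> hit
1 -> miss, frames [6, 5, 1]
4 -> miss, frames [6, 5, 1, 4]
2 -> miss, frames [6, 5, 1, 4, 2]
6 -> hit
2 -> hit
6 -> hit
4 -> hit
8 -> miss, evict 5, frames [6, 1, 4, 2, 8]
1 -> hit
6 -> hit
1 -> hit

{1, 2, 4, 6, 8}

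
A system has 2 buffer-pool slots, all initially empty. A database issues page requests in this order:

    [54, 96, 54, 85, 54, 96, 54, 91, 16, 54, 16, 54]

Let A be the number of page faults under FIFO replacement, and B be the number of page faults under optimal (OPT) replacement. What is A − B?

Under FIFO: F F . F F F . F F F . . → 8 faults.
Under OPT: F F . F . F . F F . . . → 6 faults.
A − B = 8 − 6 = 2.

2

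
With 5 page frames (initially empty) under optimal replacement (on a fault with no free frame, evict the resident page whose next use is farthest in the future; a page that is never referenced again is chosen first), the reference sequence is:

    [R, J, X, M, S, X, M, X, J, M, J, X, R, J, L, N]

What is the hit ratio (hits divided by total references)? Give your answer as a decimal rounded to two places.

R → fault, frames {R}
J → fault, frames {R,J}
X → fault, frames {R,J,X}
M → fault, frames {R,J,X,M}
S → fault, frames {R,J,X,M,S}
X → hit
M → hit
X → hit
J → hit
M → hit
J → hit
X → hit
R → hit
J → hit
L → fault, evict S, frames {R,J,X,M,L}
N → fault, evict L, frames {R,J,X,M,N}
Hits: 9 of 16 references → 9/16 = 0.5625.

0.56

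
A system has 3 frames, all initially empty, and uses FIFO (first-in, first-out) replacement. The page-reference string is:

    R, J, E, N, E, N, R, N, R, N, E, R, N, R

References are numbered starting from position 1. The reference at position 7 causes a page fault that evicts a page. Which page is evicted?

J

pos 1: R -> miss, frames {R}
pos 2: J -> miss, frames {R,J}
pos 3: E -> miss, frames {R,J,E}
pos 4: N -> miss, evict R, frames {J,E,N}
pos 5: E -> hit
pos 6: N -> hit
pos 7: R -> miss, evict J, frames {E,N,R}
At position 7, page J is evicted.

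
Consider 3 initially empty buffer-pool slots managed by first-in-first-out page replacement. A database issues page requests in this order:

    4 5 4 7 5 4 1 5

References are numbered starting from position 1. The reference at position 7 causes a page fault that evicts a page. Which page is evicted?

pos 1: 4 -> fault, frames {4}
pos 2: 5 -> fault, frames {4,5}
pos 3: 4 -> hit
pos 4: 7 -> fault, frames {4,5,7}
pos 5: 5 -> hit
pos 6: 4 -> hit
pos 7: 1 -> fault, evict 4, frames {5,7,1}
At position 7, page 4 is evicted.

4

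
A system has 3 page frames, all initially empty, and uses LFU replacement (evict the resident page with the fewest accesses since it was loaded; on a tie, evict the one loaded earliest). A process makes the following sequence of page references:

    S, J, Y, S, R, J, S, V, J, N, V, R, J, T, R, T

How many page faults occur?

12

S: fault, frames [S]
J: fault, frames [S, J]
Y: fault, frames [S, J, Y]
S: hit
R: fault, evict J, frames [S, Y, R]
J: fault, evict Y, frames [S, R, J]
S: hit
V: fault, evict R, frames [S, J, V]
J: hit
N: fault, evict V, frames [S, J, N]
V: fault, evict N, frames [S, J, V]
R: fault, evict V, frames [S, J, R]
J: hit
T: fault, evict R, frames [S, J, T]
R: fault, evict T, frames [S, J, R]
T: fault, evict R, frames [S, J, T]
Page faults: 12.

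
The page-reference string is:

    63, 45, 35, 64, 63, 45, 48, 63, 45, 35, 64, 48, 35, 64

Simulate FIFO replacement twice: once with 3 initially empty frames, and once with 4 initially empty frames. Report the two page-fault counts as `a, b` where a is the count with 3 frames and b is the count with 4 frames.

3 frames: F F F F F F F . . F F . . . → 9 faults.
4 frames: F F F F . . F F F F F F . . → 10 faults.
10 > 9: adding a frame increased faults — Belady's anomaly.

9, 10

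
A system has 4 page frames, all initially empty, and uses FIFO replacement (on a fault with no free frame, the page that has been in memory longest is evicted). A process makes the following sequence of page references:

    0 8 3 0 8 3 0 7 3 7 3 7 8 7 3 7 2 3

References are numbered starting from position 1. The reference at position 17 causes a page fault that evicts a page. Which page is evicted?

0

pos 1: 0 -> miss, frames {0}
pos 2: 8 -> miss, frames {0,8}
pos 3: 3 -> miss, frames {0,8,3}
pos 4: 0 -> hit
pos 5: 8 -> hit
pos 6: 3 -> hit
pos 7: 0 -> hit
pos 8: 7 -> miss, frames {0,8,3,7}
pos 9: 3 -> hit
pos 10: 7 -> hit
pos 11: 3 -> hit
pos 12: 7 -> hit
pos 13: 8 -> hit
pos 14: 7 -> hit
pos 15: 3 -> hit
pos 16: 7 -> hit
pos 17: 2 -> miss, evict 0, frames {8,3,7,2}
At position 17, page 0 is evicted.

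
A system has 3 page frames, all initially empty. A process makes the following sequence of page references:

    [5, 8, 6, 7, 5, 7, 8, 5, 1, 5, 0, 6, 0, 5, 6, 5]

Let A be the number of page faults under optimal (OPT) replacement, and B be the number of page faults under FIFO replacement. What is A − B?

Under OPT: F F F F . . . . F . F F . . . . → 7 faults.
Under FIFO: F F F F F . F . F . F F . F . . → 10 faults.
A − B = 7 − 10 = -3.

-3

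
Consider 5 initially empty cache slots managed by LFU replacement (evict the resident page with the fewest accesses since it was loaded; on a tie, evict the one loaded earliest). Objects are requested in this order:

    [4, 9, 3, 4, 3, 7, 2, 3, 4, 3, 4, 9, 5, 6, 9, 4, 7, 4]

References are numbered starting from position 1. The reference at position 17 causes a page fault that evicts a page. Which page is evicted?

5

pos 1: 4 → fault, frames [4]
pos 2: 9 → fault, frames [4, 9]
pos 3: 3 → fault, frames [4, 9, 3]
pos 4: 4 → hit
pos 5: 3 → hit
pos 6: 7 → fault, frames [4, 9, 3, 7]
pos 7: 2 → fault, frames [4, 9, 3, 7, 2]
pos 8: 3 → hit
pos 9: 4 → hit
pos 10: 3 → hit
pos 11: 4 → hit
pos 12: 9 → hit
pos 13: 5 → fault, evict 7, frames [4, 9, 3, 2, 5]
pos 14: 6 → fault, evict 2, frames [4, 9, 3, 5, 6]
pos 15: 9 → hit
pos 16: 4 → hit
pos 17: 7 → fault, evict 5, frames [4, 9, 3, 6, 7]
At position 17, page 5 is evicted.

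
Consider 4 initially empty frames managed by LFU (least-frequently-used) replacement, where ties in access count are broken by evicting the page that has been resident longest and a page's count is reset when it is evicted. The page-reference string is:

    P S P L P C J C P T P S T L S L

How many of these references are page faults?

P → miss, frames [P]
S → miss, frames [P, S]
P → hit
L → miss, frames [P, S, L]
P → hit
C → miss, frames [P, S, L, C]
J → miss, evict S, frames [P, L, C, J]
C → hit
P → hit
T → miss, evict L, frames [P, C, J, T]
P → hit
S → miss, evict J, frames [P, C, T, S]
T → hit
L → miss, evict S, frames [P, C, T, L]
S → miss, evict L, frames [P, C, T, S]
L → miss, evict S, frames [P, C, T, L]
Page faults: 10.

10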